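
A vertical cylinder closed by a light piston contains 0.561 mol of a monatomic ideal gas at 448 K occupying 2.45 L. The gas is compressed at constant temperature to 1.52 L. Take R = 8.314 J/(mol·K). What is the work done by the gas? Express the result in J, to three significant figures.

W ≈ -998 J

Isothermal: W = nRT ln(V₂/V₁).
W = (0.561)(8.314)(448) × ln(1.52/2.45)
  = 2090 × -0.4774
W_by_gas = -997.5 J.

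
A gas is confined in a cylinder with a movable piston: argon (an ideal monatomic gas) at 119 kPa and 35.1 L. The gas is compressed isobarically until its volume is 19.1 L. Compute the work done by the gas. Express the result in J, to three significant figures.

Isobaric: W = P ΔV.
W = (119 kPa)(19.1 − 35.1 L) = (119)(-16) = -1904 J.

W ≈ -1900 J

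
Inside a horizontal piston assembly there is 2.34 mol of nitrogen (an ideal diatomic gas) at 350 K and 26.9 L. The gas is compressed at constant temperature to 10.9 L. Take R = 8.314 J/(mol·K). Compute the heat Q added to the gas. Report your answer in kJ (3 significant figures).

Isothermal ⇒ ΔU = 0, so Q = W = nRT ln(V₂/V₁).
Q = (2.34)(8.314)(350) ln(10.9/26.9) = 6809 × -0.9034 = -6151 J.

Q ≈ -6.15 kJ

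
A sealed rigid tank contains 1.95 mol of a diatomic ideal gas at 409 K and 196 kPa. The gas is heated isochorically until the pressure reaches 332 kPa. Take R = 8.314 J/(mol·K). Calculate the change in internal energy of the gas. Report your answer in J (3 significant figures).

ΔU ≈ 11500 J

Constant volume ⇒ W = 0, so Q = ΔU = nCᵥΔT with Cᵥ = 5R/2 = 20.79 J/(mol·K).
At constant V, T₂/T₁ = P₂/P₁ ⇒ ΔT = T₁(P₂/P₁ − 1) = 409·(332/196 − 1) = 283.8 K.
ΔU = (1.95)(20.79)(283.8) = 11502 J.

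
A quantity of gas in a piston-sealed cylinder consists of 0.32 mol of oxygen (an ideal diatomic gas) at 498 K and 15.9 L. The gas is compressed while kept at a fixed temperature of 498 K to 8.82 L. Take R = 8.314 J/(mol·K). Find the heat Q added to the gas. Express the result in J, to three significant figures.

Isothermal ⇒ ΔU = 0, so Q = W = nRT ln(V₂/V₁).
Q = (0.32)(8.314)(498) ln(8.82/15.9) = 1325 × -0.5893 = -780.8 J.

Q ≈ -781 J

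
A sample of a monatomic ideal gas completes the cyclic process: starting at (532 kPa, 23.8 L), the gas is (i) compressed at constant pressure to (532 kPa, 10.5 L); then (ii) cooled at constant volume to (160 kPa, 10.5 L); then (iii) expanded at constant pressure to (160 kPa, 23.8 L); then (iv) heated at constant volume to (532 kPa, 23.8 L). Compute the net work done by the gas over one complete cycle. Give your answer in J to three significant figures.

W_net ≈ -4950 J

Constant-volume legs do no work.
W(i) = (532)(10.5 − 23.8) = -7076 J; W(iii) = (160)(23.8 − 10.5) = 2128 J.
W_net = -7076 + 2128 = -4948 J (the counter-clockwise enclosed area).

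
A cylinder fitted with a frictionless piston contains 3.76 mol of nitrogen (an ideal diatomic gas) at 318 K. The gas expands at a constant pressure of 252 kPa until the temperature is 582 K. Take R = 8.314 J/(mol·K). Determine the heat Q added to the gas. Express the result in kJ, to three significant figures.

Isobaric: W = nRΔT = (3.76)(8.314)(264) = 8253 J.
ΔU = nCᵥΔT with Cᵥ = 5R/2: ΔU = (3.76)(20.79)(264) = 20632 J.
Q = ΔU + W = 20632 + 8253 = 28885 J.

Q ≈ 28.9 kJ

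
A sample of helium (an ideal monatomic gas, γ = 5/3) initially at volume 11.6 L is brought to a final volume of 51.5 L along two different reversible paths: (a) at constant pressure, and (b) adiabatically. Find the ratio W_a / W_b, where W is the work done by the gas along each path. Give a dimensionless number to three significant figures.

W_a / W_b ≈ 3.64

Path (a) isobaric: W = P₁(V₂ − V₁) → W_a/(P₁V₁) = 3.44.
Path (b) adiabatic: W = P₁V₁(1 − (V₁/V₂)^(γ−1))/(γ−1) → W_b/(P₁V₁) = 0.9447.
W_a / W_b = 3.44 / 0.9447 = 3.641.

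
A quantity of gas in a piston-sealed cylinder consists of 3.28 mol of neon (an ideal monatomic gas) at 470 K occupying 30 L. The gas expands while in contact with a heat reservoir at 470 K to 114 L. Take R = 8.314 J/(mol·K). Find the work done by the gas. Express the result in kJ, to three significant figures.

Isothermal: W = nRT ln(V₂/V₁).
W = (3.28)(8.314)(470) × ln(114/30)
  = 12817 × 1.335
W_by_gas = 17111 J.

W ≈ 17.1 kJ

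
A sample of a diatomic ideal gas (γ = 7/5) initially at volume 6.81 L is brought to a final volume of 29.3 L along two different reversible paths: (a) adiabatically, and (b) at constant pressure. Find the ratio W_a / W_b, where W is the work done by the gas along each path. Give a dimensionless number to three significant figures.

W_a / W_b ≈ 0.335

Path (a) adiabatic: W = P₁V₁(1 − (V₁/V₂)^(γ−1))/(γ−1) → W_a/(P₁V₁) = 1.105.
Path (b) isobaric: W = P₁(V₂ − V₁) → W_b/(P₁V₁) = 3.302.
W_a / W_b = 1.105 / 3.302 = 0.3347.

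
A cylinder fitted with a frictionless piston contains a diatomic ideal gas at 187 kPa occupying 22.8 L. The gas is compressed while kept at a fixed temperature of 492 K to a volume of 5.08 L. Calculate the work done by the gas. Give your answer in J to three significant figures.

W ≈ -6400 J

Isothermal: W = nRT ln(V₂/V₁) = P₁V₁ ln(V₂/V₁).
P₁V₁ = (187 kPa)(22.8 L) = 4264 J.
W = 4264 × ln(5.08/22.8) = 4264 × -1.501
W_by_gas = -6402 J.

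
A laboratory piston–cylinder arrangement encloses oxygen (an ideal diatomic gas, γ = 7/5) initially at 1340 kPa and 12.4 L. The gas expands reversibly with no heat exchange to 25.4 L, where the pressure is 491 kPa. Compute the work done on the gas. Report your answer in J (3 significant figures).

W ≈ -10400 J

Adiabatic: W = (P₁V₁ − P₂V₂)/(γ − 1) with γ = 7/5.
P₁V₁ = 16616 J, P₂V₂ = 12471 J.
W = (16616 − 12471) / 0.4 = 10362 J.
Work on gas = −W_by = -10362 J.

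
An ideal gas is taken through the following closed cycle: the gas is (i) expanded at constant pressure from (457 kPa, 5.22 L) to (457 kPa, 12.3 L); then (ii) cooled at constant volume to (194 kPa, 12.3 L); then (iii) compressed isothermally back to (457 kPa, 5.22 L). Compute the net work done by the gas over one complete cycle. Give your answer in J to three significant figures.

W_net ≈ 1190 J

Leg (i): W = PΔV = (457)(12.3 − 5.22) = 3236 J.
Leg (ii): W = 0.
Leg (iii): W = PᵢVᵢ ln(V_f/Vᵢ) = (2386) ln(5.22/12.3) = -2045 J.
W_net = 3236 − 2045 = 1190 J.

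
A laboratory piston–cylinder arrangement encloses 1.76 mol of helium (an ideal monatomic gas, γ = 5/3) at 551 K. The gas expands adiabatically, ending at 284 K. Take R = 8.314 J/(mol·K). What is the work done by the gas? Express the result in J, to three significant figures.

W ≈ 5860 J

Adiabatic ⇒ Q = 0, so W_by = −ΔU = nCᵥ(T₁ − T₂).
Cᵥ = 3R/2 = 12.47 J/(mol·K).
W = (1.76)(12.47)(551 − 284) = 5860 J.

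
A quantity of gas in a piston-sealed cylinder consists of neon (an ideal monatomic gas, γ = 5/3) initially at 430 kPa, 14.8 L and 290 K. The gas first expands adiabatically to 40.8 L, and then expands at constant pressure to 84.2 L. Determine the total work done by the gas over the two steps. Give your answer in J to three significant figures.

W_total ≈ 8130 J

Step 1 (adiabatic): W = (P₁V₁ − P₂V₂)/(γ−1) = (6364 − 3237)/0.667 = 4691 J.
After step 1: P = 79.34 kPa, V = 40.8 L, T = 147.5 K.
Step 2 (isobaric): W = PΔV = (79.34 kPa)(84.2 − 40.8 L) = 3443 J.
W_total = 4691 + 3443 = 8134 J.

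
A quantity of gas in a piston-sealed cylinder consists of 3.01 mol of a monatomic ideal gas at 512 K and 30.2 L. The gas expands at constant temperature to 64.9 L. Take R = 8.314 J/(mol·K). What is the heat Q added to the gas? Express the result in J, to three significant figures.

Isothermal ⇒ ΔU = 0, so Q = W = nRT ln(V₂/V₁).
Q = (3.01)(8.314)(512) ln(64.9/30.2) = 12813 × 0.765 = 9802 J.

Q ≈ 9800 J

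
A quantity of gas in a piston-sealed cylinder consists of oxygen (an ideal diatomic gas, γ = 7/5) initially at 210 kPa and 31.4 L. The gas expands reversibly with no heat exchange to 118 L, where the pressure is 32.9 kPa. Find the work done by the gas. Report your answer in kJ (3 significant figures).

W ≈ 6.78 kJ

Adiabatic: W = (P₁V₁ − P₂V₂)/(γ − 1) with γ = 7/5.
P₁V₁ = 6594 J, P₂V₂ = 3882 J.
W = (6594 − 3882) / 0.4 = 6780 J.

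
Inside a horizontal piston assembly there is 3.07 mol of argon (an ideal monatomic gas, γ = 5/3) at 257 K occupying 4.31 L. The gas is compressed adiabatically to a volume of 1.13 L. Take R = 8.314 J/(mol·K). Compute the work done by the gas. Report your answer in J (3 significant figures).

Adiabatic: TV^(γ−1) = const with γ = 5/3.
T₂ = T₁ (V₁/V₂)^(γ−1) = 257 × (4.31/1.13)^0.667 = 257 × 2.441 = 627.4 K.
W_by = nCᵥ(T₁ − T₂) = (3.07)(12.47)(257 − 627.4) = -14180 J.

W ≈ -14200 J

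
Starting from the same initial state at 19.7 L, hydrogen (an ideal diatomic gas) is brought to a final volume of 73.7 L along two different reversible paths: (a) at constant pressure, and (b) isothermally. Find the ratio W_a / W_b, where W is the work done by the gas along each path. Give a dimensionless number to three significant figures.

W_a / W_b ≈ 2.08

Path (a) isobaric: W = P₁(V₂ − V₁) → W_a/(P₁V₁) = 2.741.
Path (b) isothermal: W = P₁V₁ ln(V₂/V₁) → W_b/(P₁V₁) = 1.319.
W_a / W_b = 2.741 / 1.319 = 2.078.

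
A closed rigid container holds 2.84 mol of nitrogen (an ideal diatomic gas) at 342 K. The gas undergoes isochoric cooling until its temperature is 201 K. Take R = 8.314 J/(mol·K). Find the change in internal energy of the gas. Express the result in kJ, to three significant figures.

ΔU ≈ -8.32 kJ

Constant volume ⇒ W = 0, so Q = ΔU = nCᵥΔT with Cᵥ = 5R/2 = 20.79 J/(mol·K).
ΔU = (2.84)(20.79)(201 − 342) = -8323 J.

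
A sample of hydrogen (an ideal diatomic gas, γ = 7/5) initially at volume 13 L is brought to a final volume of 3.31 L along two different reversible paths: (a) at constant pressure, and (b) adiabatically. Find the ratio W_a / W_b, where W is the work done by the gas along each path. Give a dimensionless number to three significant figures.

W_a / W_b ≈ 0.409

Path (a) isobaric: W = P₁(V₂ − V₁) → W_a/(P₁V₁) = -0.7454.
Path (b) adiabatic: W = P₁V₁(1 − (V₁/V₂)^(γ−1))/(γ−1) → W_b/(P₁V₁) = -1.821.
W_a / W_b = -0.7454 / -1.821 = 0.4093.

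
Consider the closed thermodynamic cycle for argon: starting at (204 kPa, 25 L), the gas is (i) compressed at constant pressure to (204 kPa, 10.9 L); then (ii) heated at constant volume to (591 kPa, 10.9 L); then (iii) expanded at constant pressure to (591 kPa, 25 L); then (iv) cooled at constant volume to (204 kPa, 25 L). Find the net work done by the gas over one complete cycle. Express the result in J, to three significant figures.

Constant-volume legs do no work.
W(i) = (204)(10.9 − 25) = -2876 J; W(iii) = (591)(25 − 10.9) = 8333 J.
W_net = -2876 + 8333 = 5457 J (the clockwise enclosed area).

W_net ≈ 5460 J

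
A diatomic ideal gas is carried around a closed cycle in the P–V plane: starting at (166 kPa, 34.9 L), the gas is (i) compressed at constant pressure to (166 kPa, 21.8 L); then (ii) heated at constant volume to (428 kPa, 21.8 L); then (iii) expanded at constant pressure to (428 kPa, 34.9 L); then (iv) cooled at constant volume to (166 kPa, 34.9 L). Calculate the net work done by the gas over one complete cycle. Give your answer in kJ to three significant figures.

Constant-volume legs do no work.
W(i) = (166)(21.8 − 34.9) = -2175 J; W(iii) = (428)(34.9 − 21.8) = 5607 J.
W_net = -2175 + 5607 = 3432 J (the clockwise enclosed area).

W_net ≈ 3.43 kJ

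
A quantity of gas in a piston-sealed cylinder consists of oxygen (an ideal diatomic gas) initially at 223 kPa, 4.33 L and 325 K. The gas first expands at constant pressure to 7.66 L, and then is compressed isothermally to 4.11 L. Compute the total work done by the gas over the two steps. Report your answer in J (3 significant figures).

Step 1 (isobaric): W = PΔV = (223 kPa)(7.66 − 4.33 L) = 742.6 J.
After step 1: P = 223 kPa, V = 7.66 L, T = 574.9 K.
Step 2 (isothermal): W = P₁V₁ ln(V₂/V₁) = (1708) ln(4.11/7.66) = -1063 J.
W_total = 742.6 − 1063 = -320.9 J.

W_total ≈ -321 J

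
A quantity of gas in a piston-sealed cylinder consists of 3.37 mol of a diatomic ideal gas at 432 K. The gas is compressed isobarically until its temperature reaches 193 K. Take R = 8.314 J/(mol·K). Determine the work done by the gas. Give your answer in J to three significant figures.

Isobaric: W = P ΔV = nR ΔT.
W = (3.37)(8.314)(193 − 432) = -6696 J.

W ≈ -6700 J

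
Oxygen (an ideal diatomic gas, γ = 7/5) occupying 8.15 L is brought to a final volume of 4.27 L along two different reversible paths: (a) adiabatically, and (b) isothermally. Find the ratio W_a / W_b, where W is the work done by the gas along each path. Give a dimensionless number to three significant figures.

W_a / W_b ≈ 1.14

Path (a) adiabatic: W = P₁V₁(1 − (V₁/V₂)^(γ−1))/(γ−1) → W_a/(P₁V₁) = -0.7377.
Path (b) isothermal: W = P₁V₁ ln(V₂/V₁) → W_b/(P₁V₁) = -0.6464.
W_a / W_b = -0.7377 / -0.6464 = 1.141.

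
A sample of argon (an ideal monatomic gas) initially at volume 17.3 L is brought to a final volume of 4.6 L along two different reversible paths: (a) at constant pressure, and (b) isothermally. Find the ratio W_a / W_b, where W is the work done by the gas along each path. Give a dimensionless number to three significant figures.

W_a / W_b ≈ 0.554

Path (a) isobaric: W = P₁(V₂ − V₁) → W_a/(P₁V₁) = -0.7341.
Path (b) isothermal: W = P₁V₁ ln(V₂/V₁) → W_b/(P₁V₁) = -1.325.
W_a / W_b = -0.7341 / -1.325 = 0.5542.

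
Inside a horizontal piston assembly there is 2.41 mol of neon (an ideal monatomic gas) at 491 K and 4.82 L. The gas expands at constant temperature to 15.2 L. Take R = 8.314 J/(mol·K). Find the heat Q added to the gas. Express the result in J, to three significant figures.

Isothermal ⇒ ΔU = 0, so Q = W = nRT ln(V₂/V₁).
Q = (2.41)(8.314)(491) ln(15.2/4.82) = 9838 × 1.149 = 11299 J.

Q ≈ 11300 J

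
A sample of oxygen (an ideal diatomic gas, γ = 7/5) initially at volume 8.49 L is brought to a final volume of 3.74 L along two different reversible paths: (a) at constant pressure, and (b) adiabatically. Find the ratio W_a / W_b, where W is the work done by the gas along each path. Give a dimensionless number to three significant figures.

Path (a) isobaric: W = P₁(V₂ − V₁) → W_a/(P₁V₁) = -0.5595.
Path (b) adiabatic: W = P₁V₁(1 − (V₁/V₂)^(γ−1))/(γ−1) → W_b/(P₁V₁) = -0.9702.
W_a / W_b = -0.5595 / -0.9702 = 0.5767.

W_a / W_b ≈ 0.577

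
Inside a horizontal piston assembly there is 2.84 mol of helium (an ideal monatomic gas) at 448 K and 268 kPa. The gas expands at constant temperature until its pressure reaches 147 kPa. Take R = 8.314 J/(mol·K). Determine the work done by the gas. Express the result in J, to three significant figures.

Isothermal process: W = nRT ln(V₂/V₁) = nRT ln(P₁/P₂).
W = (2.84)(8.314)(448) × ln(268/147)
  = 10578 × ln(1.823) = 10578 × 0.6006
W_by_gas = 6353 J.

W ≈ 6350 J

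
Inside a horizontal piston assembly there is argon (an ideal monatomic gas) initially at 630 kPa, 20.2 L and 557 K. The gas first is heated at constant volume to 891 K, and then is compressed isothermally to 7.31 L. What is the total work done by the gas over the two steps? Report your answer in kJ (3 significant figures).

W_total ≈ -20.7 kJ

Step 1 (isochoric): W = 0 (constant volume).
After step 1: P = 1008 kPa (V unchanged).
Step 2 (isothermal): W = P₁V₁ ln(V₂/V₁) = (20357) ln(7.31/20.2) = -20692 J.
W_total = 0 − 20692 = -20692 J.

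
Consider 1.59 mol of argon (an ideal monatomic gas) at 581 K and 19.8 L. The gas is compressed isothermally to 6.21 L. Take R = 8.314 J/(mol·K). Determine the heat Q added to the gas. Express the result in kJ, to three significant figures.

Isothermal ⇒ ΔU = 0, so Q = W = nRT ln(V₂/V₁).
Q = (1.59)(8.314)(581) ln(6.21/19.8) = 7680 × -1.16 = -8906 J.

Q ≈ -8.91 kJ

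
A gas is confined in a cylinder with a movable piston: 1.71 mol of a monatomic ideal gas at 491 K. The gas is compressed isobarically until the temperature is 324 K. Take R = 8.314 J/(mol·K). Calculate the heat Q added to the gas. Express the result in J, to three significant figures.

Isobaric: W = nRΔT = (1.71)(8.314)(-167) = -2374 J.
ΔU = nCᵥΔT with Cᵥ = 3R/2: ΔU = (1.71)(12.47)(-167) = -3561 J.
Q = ΔU + W = -3561 − 2374 = -5936 J.

Q ≈ -5940 J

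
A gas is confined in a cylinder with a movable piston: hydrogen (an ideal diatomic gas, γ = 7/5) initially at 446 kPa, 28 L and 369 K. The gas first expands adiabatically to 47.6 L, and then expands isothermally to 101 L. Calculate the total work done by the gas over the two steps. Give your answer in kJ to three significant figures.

W_total ≈ 13.6 kJ

Step 1 (adiabatic): W = (P₁V₁ − P₂V₂)/(γ−1) = (12488 − 10100)/0.4 = 5970 J.
After step 1: P = 212.2 kPa, V = 47.6 L, T = 298.4 K.
Step 2 (isothermal): W = P₁V₁ ln(V₂/V₁) = (10100) ln(101/47.6) = 7598 J.
W_total = 5970 + 7598 = 13568 J.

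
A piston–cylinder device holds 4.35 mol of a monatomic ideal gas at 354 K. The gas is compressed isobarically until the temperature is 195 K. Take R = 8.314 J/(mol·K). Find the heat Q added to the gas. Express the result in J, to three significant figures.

Q ≈ -14400 J

Isobaric: W = nRΔT = (4.35)(8.314)(-159) = -5750 J.
ΔU = nCᵥΔT with Cᵥ = 3R/2: ΔU = (4.35)(12.47)(-159) = -8626 J.
Q = ΔU + W = -8626 − 5750 = -14376 J.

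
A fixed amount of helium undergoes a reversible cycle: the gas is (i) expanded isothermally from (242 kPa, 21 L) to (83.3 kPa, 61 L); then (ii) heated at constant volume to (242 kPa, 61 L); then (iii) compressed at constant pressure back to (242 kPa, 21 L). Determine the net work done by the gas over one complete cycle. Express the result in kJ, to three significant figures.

W_net ≈ -4.26 kJ

Leg (i): W = PᵢVᵢ ln(V_f/Vᵢ) = (5082) ln(61/21) = 5419 J.
Leg (ii): W = 0.
Leg (iii): W = PΔV = (242)(21 − 61) = -9680 J.
W_net = 5419 − 9680 = -4261 J.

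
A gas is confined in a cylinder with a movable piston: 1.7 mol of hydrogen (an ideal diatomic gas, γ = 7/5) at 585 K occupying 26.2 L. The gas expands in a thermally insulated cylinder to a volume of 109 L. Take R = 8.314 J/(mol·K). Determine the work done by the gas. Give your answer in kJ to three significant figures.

Adiabatic: TV^(γ−1) = const with γ = 7/5.
T₂ = T₁ (V₁/V₂)^(γ−1) = 585 × (26.2/109)^0.4 = 585 × 0.5654 = 330.8 K.
W_by = nCᵥ(T₁ − T₂) = (1.7)(20.79)(585 − 330.8) = 8984 J.

W ≈ 8.98 kJ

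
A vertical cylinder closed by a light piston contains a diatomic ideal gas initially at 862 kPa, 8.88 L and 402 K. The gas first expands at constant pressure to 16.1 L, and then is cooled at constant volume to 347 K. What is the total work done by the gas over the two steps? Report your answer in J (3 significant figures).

W_total ≈ 6220 J

Step 1 (isobaric): W = PΔV = (862 kPa)(16.1 − 8.88 L) = 6224 J.
Step 2 (isochoric): W = 0 (constant volume).
W_total = 6224 + 0 = 6224 J.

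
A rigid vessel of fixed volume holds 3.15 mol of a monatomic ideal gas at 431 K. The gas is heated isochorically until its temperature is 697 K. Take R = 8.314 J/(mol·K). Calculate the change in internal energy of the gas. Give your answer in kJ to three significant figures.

Constant volume ⇒ W = 0, so Q = ΔU = nCᵥΔT with Cᵥ = 3R/2 = 12.47 J/(mol·K).
ΔU = (3.15)(12.47)(697 − 431) = 10449 J.

ΔU ≈ 10.4 kJ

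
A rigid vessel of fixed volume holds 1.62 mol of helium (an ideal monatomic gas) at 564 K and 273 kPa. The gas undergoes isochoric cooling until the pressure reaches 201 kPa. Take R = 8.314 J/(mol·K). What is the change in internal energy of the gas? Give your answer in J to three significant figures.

Constant volume ⇒ W = 0, so Q = ΔU = nCᵥΔT with Cᵥ = 3R/2 = 12.47 J/(mol·K).
At constant V, T₂/T₁ = P₂/P₁ ⇒ ΔT = T₁(P₂/P₁ − 1) = 564·(201/273 − 1) = -148.7 K.
ΔU = (1.62)(12.47)(-148.7) = -3005 J.

ΔU ≈ -3010 J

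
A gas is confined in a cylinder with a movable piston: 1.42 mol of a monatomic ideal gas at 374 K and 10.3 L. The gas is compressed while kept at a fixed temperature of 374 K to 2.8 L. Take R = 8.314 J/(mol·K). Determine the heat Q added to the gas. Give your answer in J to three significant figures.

Q ≈ -5750 J

Isothermal ⇒ ΔU = 0, so Q = W = nRT ln(V₂/V₁).
Q = (1.42)(8.314)(374) ln(2.8/10.3) = 4415 × -1.303 = -5751 J.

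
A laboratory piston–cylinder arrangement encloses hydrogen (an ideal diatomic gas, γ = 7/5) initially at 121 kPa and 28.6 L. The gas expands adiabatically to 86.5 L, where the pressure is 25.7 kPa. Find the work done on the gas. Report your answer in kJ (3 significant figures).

Adiabatic: W = (P₁V₁ − P₂V₂)/(γ − 1) with γ = 7/5.
P₁V₁ = 3461 J, P₂V₂ = 2223 J.
W = (3461 − 2223) / 0.4 = 3094 J.
Work on gas = −W_by = -3094 J.

W ≈ -3.09 kJ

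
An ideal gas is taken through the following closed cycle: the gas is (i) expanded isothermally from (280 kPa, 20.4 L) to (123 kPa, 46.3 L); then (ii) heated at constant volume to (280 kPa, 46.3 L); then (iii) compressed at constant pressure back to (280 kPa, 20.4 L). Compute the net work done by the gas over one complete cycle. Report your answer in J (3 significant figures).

Leg (i): W = PᵢVᵢ ln(V_f/Vᵢ) = (5712) ln(46.3/20.4) = 4682 J.
Leg (ii): W = 0.
Leg (iii): W = PΔV = (280)(20.4 − 46.3) = -7252 J.
W_net = 4682 − 7252 = -2570 J.

W_net ≈ -2570 J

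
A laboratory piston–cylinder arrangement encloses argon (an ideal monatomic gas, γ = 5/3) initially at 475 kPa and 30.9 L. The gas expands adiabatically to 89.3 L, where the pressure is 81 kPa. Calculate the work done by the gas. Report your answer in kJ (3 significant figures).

Adiabatic: W = (P₁V₁ − P₂V₂)/(γ − 1) with γ = 5/3.
P₁V₁ = 14678 J, P₂V₂ = 7233 J.
W = (14678 − 7233) / 0.6667 = 11166 J.

W ≈ 11.2 kJ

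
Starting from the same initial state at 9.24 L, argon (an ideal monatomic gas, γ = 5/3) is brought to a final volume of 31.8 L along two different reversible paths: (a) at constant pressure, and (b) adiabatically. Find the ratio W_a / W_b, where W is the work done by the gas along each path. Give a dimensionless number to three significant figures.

W_a / W_b ≈ 2.90

Path (a) isobaric: W = P₁(V₂ − V₁) → W_a/(P₁V₁) = 2.442.
Path (b) adiabatic: W = P₁V₁(1 − (V₁/V₂)^(γ−1))/(γ−1) → W_b/(P₁V₁) = 0.842.
W_a / W_b = 2.442 / 0.842 = 2.9.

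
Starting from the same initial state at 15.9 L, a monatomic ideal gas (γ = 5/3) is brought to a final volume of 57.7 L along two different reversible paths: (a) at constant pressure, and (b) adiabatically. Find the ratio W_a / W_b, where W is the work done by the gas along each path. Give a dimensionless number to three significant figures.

W_a / W_b ≈ 3.04

Path (a) isobaric: W = P₁(V₂ − V₁) → W_a/(P₁V₁) = 2.629.
Path (b) adiabatic: W = P₁V₁(1 − (V₁/V₂)^(γ−1))/(γ−1) → W_b/(P₁V₁) = 0.8648.
W_a / W_b = 2.629 / 0.8648 = 3.04.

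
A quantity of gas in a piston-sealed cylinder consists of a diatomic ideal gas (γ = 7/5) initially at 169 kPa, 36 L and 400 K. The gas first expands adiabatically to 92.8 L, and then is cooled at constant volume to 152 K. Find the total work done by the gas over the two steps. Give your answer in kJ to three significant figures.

W_total ≈ 4.80 kJ

Step 1 (adiabatic): W = (P₁V₁ − P₂V₂)/(γ−1) = (6084 − 4166)/0.4 = 4796 J.
Step 2 (isochoric): W = 0 (constant volume).
W_total = 4796 + 0 = 4796 J.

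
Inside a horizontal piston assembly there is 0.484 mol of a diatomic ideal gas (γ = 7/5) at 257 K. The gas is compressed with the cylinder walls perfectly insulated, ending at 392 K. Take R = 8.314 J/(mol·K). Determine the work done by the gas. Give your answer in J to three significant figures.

W ≈ -1360 J

Adiabatic ⇒ Q = 0, so W_by = −ΔU = nCᵥ(T₁ − T₂).
Cᵥ = 5R/2 = 20.79 J/(mol·K).
W = (0.484)(20.79)(257 − 392) = -1358 J.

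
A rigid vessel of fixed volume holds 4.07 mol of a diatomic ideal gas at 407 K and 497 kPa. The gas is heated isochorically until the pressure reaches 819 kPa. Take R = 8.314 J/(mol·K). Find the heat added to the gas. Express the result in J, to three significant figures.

Constant volume ⇒ W = 0, so Q = ΔU = nCᵥΔT with Cᵥ = 5R/2 = 20.79 J/(mol·K).
At constant V, T₂/T₁ = P₂/P₁ ⇒ ΔT = T₁(P₂/P₁ − 1) = 407·(819/497 − 1) = 263.7 K.
ΔU = (4.07)(20.79)(263.7) = 22307 J.

Q ≈ 22300 J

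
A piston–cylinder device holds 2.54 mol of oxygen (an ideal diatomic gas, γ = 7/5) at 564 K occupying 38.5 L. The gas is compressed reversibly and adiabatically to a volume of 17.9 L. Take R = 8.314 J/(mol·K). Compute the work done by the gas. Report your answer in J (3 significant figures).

Adiabatic: TV^(γ−1) = const with γ = 7/5.
T₂ = T₁ (V₁/V₂)^(γ−1) = 564 × (38.5/17.9)^0.4 = 564 × 1.358 = 766.2 K.
W_by = nCᵥ(T₁ − T₂) = (2.54)(20.79)(564 − 766.2) = -10673 J.

W ≈ -10700 J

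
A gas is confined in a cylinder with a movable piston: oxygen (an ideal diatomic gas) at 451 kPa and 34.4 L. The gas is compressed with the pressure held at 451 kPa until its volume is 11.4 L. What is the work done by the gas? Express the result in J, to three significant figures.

W ≈ -10400 J

Isobaric: W = P ΔV.
W = (451 kPa)(11.4 − 34.4 L) = (451)(-23) = -10373 J.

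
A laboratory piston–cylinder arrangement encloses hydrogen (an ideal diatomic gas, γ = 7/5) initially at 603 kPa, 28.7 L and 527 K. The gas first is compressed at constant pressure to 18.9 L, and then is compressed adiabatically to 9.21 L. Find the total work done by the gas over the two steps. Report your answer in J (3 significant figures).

Step 1 (isobaric): W = PΔV = (603 kPa)(18.9 − 28.7 L) = -5909 J.
After step 1: P = 603 kPa, V = 18.9 L, T = 347 K.
Step 2 (adiabatic): W = (P₁V₁ − P₂V₂)/(γ−1) = (11397 − 15194)/0.4 = -9492 J.
W_total = -5909 − 9492 = -15402 J.

W_total ≈ -15400 J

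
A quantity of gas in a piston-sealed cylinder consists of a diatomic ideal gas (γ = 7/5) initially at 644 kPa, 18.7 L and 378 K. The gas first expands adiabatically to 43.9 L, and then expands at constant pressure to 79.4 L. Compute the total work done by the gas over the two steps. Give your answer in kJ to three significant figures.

W_total ≈ 15.6 kJ

Step 1 (adiabatic): W = (P₁V₁ − P₂V₂)/(γ−1) = (12043 − 8560)/0.4 = 8707 J.
After step 1: P = 195 kPa, V = 43.9 L, T = 268.7 K.
Step 2 (isobaric): W = PΔV = (195 kPa)(79.4 − 43.9 L) = 6922 J.
W_total = 8707 + 6922 = 15629 J.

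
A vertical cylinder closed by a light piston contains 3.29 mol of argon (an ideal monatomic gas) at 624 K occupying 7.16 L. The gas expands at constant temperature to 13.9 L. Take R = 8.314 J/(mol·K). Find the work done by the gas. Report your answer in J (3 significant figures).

Isothermal: W = nRT ln(V₂/V₁).
W = (3.29)(8.314)(624) × ln(13.9/7.16)
  = 17068 × 0.6634
W_by_gas = 11323 J.

W ≈ 11300 J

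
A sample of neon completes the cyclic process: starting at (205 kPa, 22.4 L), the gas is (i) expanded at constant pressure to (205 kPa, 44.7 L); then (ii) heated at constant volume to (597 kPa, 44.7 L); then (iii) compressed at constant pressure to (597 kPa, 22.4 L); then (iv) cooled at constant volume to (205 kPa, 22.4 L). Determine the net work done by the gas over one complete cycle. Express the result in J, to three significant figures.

Constant-volume legs do no work.
W(i) = (205)(44.7 − 22.4) = 4572 J; W(iii) = (597)(22.4 − 44.7) = -13313 J.
W_net = 4572 − 13313 = -8742 J (the counter-clockwise enclosed area).

W_net ≈ -8740 J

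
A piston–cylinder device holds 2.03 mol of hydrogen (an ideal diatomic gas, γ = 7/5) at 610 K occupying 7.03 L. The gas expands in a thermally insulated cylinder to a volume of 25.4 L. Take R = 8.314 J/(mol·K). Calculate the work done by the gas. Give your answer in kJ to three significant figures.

W ≈ 10.3 kJ

Adiabatic: TV^(γ−1) = const with γ = 7/5.
T₂ = T₁ (V₁/V₂)^(γ−1) = 610 × (7.03/25.4)^0.4 = 610 × 0.5982 = 364.9 K.
W_by = nCᵥ(T₁ − T₂) = (2.03)(20.79)(610 − 364.9) = 10341 J.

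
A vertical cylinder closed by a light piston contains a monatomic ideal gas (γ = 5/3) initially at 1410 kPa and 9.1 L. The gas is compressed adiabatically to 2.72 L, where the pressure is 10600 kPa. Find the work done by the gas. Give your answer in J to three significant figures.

W ≈ -24000 J

Adiabatic: W = (P₁V₁ − P₂V₂)/(γ − 1) with γ = 5/3.
P₁V₁ = 12831 J, P₂V₂ = 28832 J.
W = (12831 − 28832) / 0.6667 = -24002 J.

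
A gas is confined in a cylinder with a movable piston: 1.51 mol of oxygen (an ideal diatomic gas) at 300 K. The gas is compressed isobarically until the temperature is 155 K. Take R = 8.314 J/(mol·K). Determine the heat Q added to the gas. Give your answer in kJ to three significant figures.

Isobaric: W = nRΔT = (1.51)(8.314)(-145) = -1820 J.
ΔU = nCᵥΔT with Cᵥ = 5R/2: ΔU = (1.51)(20.79)(-145) = -4551 J.
Q = ΔU + W = -4551 − 1820 = -6371 J.

Q ≈ -6.37 kJ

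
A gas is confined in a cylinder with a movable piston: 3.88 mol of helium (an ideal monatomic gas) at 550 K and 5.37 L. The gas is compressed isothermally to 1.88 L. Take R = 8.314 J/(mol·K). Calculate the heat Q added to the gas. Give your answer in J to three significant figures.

Isothermal ⇒ ΔU = 0, so Q = W = nRT ln(V₂/V₁).
Q = (3.88)(8.314)(550) ln(1.88/5.37) = 17742 × -1.05 = -18621 J.

Q ≈ -18600 J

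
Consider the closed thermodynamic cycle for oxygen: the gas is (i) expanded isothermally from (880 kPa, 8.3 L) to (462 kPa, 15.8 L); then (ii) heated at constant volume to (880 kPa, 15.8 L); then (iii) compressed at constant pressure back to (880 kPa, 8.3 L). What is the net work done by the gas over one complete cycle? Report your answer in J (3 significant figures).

W_net ≈ -1900 J

Leg (i): W = PᵢVᵢ ln(V_f/Vᵢ) = (7304) ln(15.8/8.3) = 4702 J.
Leg (ii): W = 0.
Leg (iii): W = PΔV = (880)(8.3 − 15.8) = -6600 J.
W_net = 4702 − 6600 = -1898 J.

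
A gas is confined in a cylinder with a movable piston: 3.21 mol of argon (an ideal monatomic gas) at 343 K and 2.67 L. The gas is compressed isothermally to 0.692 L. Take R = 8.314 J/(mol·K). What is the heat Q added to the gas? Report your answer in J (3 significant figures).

Q ≈ -12400 J

Isothermal ⇒ ΔU = 0, so Q = W = nRT ln(V₂/V₁).
Q = (3.21)(8.314)(343) ln(0.692/2.67) = 9154 × -1.35 = -12360 J.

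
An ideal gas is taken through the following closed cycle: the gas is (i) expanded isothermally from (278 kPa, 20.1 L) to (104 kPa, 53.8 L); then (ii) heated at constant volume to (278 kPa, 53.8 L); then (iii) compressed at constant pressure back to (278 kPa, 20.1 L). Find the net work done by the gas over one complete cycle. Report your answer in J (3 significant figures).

Leg (i): W = PᵢVᵢ ln(V_f/Vᵢ) = (5588) ln(53.8/20.1) = 5501 J.
Leg (ii): W = 0.
Leg (iii): W = PΔV = (278)(20.1 − 53.8) = -9369 J.
W_net = 5501 − 9369 = -3867 J.

W_net ≈ -3870 J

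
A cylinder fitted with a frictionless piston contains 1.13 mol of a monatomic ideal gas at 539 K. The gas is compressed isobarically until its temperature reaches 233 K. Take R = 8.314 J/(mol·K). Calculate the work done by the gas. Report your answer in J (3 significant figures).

W ≈ -2870 J

Isobaric: W = P ΔV = nR ΔT.
W = (1.13)(8.314)(233 − 539) = -2875 J.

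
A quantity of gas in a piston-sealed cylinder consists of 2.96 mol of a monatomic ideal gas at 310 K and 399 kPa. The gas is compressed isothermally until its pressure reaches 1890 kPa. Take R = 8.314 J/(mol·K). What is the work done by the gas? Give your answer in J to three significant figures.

W ≈ -11900 J

Isothermal process: W = nRT ln(V₂/V₁) = nRT ln(P₁/P₂).
W = (2.96)(8.314)(310) × ln(399/1890)
  = 7629 × ln(0.2111) = 7629 × -1.555
W_by_gas = -11866 J.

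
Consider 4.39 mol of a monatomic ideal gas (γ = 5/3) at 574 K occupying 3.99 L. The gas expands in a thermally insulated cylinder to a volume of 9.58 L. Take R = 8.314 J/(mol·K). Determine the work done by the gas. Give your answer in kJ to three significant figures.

W ≈ 13.9 kJ

Adiabatic: TV^(γ−1) = const with γ = 5/3.
T₂ = T₁ (V₁/V₂)^(γ−1) = 574 × (3.99/9.58)^0.667 = 574 × 0.5577 = 320.1 K.
W_by = nCᵥ(T₁ − T₂) = (4.39)(12.47)(574 − 320.1) = 13899 J.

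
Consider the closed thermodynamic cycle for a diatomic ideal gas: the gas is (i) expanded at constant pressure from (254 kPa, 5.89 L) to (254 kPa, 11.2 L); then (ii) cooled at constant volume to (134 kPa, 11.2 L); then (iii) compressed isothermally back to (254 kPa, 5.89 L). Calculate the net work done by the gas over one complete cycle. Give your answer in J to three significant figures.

W_net ≈ 384 J

Leg (i): W = PΔV = (254)(11.2 − 5.89) = 1349 J.
Leg (ii): W = 0.
Leg (iii): W = PᵢVᵢ ln(V_f/Vᵢ) = (1501) ln(5.89/11.2) = -964.5 J.
W_net = 1349 − 964.5 = 384.2 J.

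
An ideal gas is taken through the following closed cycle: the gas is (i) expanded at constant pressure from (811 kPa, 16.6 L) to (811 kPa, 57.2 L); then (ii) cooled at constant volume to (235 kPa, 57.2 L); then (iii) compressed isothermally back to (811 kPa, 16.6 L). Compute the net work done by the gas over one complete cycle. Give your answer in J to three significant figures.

Leg (i): W = PΔV = (811)(57.2 − 16.6) = 32927 J.
Leg (ii): W = 0.
Leg (iii): W = PᵢVᵢ ln(V_f/Vᵢ) = (13442) ln(16.6/57.2) = -16630 J.
W_net = 32927 − 16630 = 16297 J.

W_net ≈ 16300 J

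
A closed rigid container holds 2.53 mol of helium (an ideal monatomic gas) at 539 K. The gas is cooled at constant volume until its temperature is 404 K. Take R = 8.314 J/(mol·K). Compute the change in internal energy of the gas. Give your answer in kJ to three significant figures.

Constant volume ⇒ W = 0, so Q = ΔU = nCᵥΔT with Cᵥ = 3R/2 = 12.47 J/(mol·K).
ΔU = (2.53)(12.47)(404 − 539) = -4259 J.

ΔU ≈ -4.26 kJ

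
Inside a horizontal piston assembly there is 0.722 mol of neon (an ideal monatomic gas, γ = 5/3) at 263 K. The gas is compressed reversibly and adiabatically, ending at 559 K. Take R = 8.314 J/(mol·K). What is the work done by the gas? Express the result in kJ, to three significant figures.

W ≈ -2.67 kJ

Adiabatic ⇒ Q = 0, so W_by = −ΔU = nCᵥ(T₁ − T₂).
Cᵥ = 3R/2 = 12.47 J/(mol·K).
W = (0.722)(12.47)(263 − 559) = -2665 J.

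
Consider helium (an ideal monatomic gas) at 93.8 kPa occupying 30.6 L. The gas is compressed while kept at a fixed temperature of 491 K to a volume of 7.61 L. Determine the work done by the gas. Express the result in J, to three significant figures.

W ≈ -3990 J

Isothermal: W = nRT ln(V₂/V₁) = P₁V₁ ln(V₂/V₁).
P₁V₁ = (93.8 kPa)(30.6 L) = 2870 J.
W = 2870 × ln(7.61/30.6) = 2870 × -1.392
W_by_gas = -3994 J.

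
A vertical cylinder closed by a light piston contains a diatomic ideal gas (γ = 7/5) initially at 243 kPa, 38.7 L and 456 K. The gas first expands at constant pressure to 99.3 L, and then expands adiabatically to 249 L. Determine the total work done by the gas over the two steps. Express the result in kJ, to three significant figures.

W_total ≈ 33.3 kJ

Step 1 (isobaric): W = PΔV = (243 kPa)(99.3 − 38.7 L) = 14726 J.
After step 1: P = 243 kPa, V = 99.3 L, T = 1170 K.
Step 2 (adiabatic): W = (P₁V₁ − P₂V₂)/(γ−1) = (24130 − 16705)/0.4 = 18561 J.
W_total = 14726 + 18561 = 33287 J.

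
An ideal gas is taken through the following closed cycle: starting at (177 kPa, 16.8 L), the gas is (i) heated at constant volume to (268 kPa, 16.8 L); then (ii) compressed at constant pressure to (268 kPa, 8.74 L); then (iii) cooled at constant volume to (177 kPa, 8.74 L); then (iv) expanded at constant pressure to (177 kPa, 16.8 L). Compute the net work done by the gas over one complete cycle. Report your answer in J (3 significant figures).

Constant-volume legs do no work.
W(ii) = (268)(8.74 − 16.8) = -2160 J; W(iv) = (177)(16.8 − 8.74) = 1427 J.
W_net = -2160 + 1427 = -733.5 J (the counter-clockwise enclosed area).

W_net ≈ -733 J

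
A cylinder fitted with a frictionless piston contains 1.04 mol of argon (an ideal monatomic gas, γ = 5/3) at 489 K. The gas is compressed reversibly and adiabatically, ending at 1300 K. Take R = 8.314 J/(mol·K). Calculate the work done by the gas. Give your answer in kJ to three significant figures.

W ≈ -10.5 kJ

Adiabatic ⇒ Q = 0, so W_by = −ΔU = nCᵥ(T₁ − T₂).
Cᵥ = 3R/2 = 12.47 J/(mol·K).
W = (1.04)(12.47)(489 − 1300) = -10519 J.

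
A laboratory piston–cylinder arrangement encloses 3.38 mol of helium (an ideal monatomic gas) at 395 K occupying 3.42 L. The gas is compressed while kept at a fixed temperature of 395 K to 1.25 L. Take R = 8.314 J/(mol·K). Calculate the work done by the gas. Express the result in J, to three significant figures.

Isothermal: W = nRT ln(V₂/V₁).
W = (3.38)(8.314)(395) × ln(1.25/3.42)
  = 11100 × -1.006
W_by_gas = -11172 J.

W ≈ -11200 J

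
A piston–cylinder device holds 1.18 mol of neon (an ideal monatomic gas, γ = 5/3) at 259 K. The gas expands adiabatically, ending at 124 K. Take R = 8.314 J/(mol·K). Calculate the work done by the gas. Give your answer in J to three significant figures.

W ≈ 1990 J

Adiabatic ⇒ Q = 0, so W_by = −ΔU = nCᵥ(T₁ − T₂).
Cᵥ = 3R/2 = 12.47 J/(mol·K).
W = (1.18)(12.47)(259 − 124) = 1987 J.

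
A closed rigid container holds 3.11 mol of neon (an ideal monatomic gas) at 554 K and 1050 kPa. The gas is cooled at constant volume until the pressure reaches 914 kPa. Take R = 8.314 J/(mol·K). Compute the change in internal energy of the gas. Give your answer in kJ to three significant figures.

Constant volume ⇒ W = 0, so Q = ΔU = nCᵥΔT with Cᵥ = 3R/2 = 12.47 J/(mol·K).
At constant V, T₂/T₁ = P₂/P₁ ⇒ ΔT = T₁(P₂/P₁ − 1) = 554·(914/1050 − 1) = -71.76 K.
ΔU = (3.11)(12.47)(-71.76) = -2783 J.

ΔU ≈ -2.78 kJ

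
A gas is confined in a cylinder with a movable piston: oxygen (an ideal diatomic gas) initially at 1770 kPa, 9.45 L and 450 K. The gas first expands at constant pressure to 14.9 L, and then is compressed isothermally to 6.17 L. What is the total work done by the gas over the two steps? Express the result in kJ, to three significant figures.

Step 1 (isobaric): W = PΔV = (1770 kPa)(14.9 − 9.45 L) = 9647 J.
After step 1: P = 1770 kPa, V = 14.9 L, T = 709.5 K.
Step 2 (isothermal): W = P₁V₁ ln(V₂/V₁) = (26373) ln(6.17/14.9) = -23252 J.
W_total = 9647 − 23252 = -13606 J.

W_total ≈ -13.6 kJ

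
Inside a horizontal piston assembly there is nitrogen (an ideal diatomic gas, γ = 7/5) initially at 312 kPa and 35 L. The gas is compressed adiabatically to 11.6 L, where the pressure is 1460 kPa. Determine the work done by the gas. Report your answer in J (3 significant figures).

Adiabatic: W = (P₁V₁ − P₂V₂)/(γ − 1) with γ = 7/5.
P₁V₁ = 10920 J, P₂V₂ = 16936 J.
W = (10920 − 16936) / 0.4 = -15040 J.

W ≈ -15000 J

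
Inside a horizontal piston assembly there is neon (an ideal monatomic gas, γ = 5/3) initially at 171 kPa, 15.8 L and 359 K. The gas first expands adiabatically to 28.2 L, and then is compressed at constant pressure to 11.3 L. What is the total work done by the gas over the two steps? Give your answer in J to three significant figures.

W_total ≈ 198 J

Step 1 (adiabatic): W = (P₁V₁ − P₂V₂)/(γ−1) = (2702 − 1836)/0.667 = 1298 J.
After step 1: P = 65.11 kPa, V = 28.2 L, T = 244 K.
Step 2 (isobaric): W = PΔV = (65.11 kPa)(11.3 − 28.2 L) = -1100 J.
W_total = 1298 − 1100 = 197.9 J.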